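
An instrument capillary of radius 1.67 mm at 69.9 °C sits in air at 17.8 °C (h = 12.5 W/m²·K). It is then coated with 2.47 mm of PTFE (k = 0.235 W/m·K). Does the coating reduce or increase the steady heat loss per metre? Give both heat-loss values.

Critical radius for a cylinder: r_cr = k/h = 0.0188 m = 1.88 cm.
Outer radius after coating: r₂ = 0.00167 + 0.00247 = 0.00414 m.
Since r₁ < r_cr and r₂ ≤ r_cr, the coating moves toward the maximum at r_cr — heat loss rises.
Bare: R = 1/(2πr₁h) = 7.624 m·K/W; Q = 52.1/7.624 = 6.83 W/m.
Coated: R = R_cond + R_conv = 3.690 m·K/W; Q = 52.1/3.690 = 14.1 W/m.

increases: 6.83 → 14.1 W/m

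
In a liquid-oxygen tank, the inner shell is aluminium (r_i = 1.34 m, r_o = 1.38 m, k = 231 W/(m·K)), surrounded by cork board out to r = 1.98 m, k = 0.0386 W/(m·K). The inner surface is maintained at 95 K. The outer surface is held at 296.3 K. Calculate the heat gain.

Treat each layer as a resistance in series:
  R_aluminium = (1/1.34 − 1/1.38)/(4πk) = 0.02163/(4π·231) = 7.452×10^-6 K/W
  R_cork board = (1/1.38 − 1/1.98)/(4πk) = 0.2196/(4π·0.0386) = 0.4527 K/W
ΣR = 7.452×10^-6 + 0.4527 = 0.4527 K/W
Q = ΔT/ΣR = (95 K − 296.3 K)/0.4527 = -445 W
(Negative Q ⇒ heat flows inward; heat gain = 445 W.)

Q = 445 W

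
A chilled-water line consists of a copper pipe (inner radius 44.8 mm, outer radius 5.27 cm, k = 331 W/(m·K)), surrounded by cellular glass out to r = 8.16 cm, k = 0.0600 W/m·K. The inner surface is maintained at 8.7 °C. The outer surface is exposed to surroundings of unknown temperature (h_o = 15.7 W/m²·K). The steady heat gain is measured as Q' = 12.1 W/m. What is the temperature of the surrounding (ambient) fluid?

Series resistances:
  R'_copper = ln(0.0527/0.0448)/(2πk) = 0.1624/(2π·331) = 7.809×10^-5 m·K/W
  R'_cellular glass = ln(0.0816/0.0527)/(2πk) = 0.4372/(2π·0.0600) = 1.160 m·K/W
  R'_conv,out = 1/(2πr h) = 1/(2π·0.0816·15.7) = 0.1242 m·K/W
ΣR = 1.284 m·K/W
ΔT = Q'·ΣR = 12.1 × 1.284 = 15.54 K
Heat flows inward, so T_out = T_in + ΔT = 8.7 + 15.54 = 24.2 °C

T_out = 24.2 °C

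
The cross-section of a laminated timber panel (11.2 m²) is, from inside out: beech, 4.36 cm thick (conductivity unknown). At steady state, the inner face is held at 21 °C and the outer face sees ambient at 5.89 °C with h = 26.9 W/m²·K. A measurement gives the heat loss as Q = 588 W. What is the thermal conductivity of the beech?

k = 0.174 W/m·K

ΣR = ΔT/Q = |21 − 5.89|/588 = 0.02570 K/W
Known resistances:
  R_conv,out = 1/(hA) = 1/(26.9·11.2) = 0.003319 K/W
R_beech = ΣR − ΣR_known = 0.02570 − 0.003319 = 0.02238 K/W
L/(kA) = 0.02238 ⇒ k = 0.0436/(0.02238·11.2) = 0.174 W/m·K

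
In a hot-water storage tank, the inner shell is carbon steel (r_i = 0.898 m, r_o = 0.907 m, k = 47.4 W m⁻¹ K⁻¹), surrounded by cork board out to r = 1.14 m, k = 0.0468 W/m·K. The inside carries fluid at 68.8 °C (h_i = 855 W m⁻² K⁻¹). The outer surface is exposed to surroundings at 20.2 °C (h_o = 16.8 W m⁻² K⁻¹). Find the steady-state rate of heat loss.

Q = 126 W

Series thermal resistances, inner to outer:
  R_conv,in = 1/(4πr²h) = 1/(4π·0.898²·855) = 1.154×10^-4 K/W
  R_carbon steel = (1/0.898 − 1/0.907)/(4πk) = 0.01105/(4π·47.4) = 1.855×10^-5 K/W
  R_cork board = (1/0.907 − 1/1.14)/(4πk) = 0.2253/(4π·0.0468) = 0.3832 K/W
  R_conv,out = 1/(4πr²h) = 1/(4π·1.14²·16.8) = 0.003645 K/W
ΣR = 1.154×10^-4 + 1.855×10^-5 + 0.3832 + 0.003645 = 0.3870 K/W
Q = ΔT/ΣR = (68.8 °C − 20.2 °C)/0.3870 = 126 W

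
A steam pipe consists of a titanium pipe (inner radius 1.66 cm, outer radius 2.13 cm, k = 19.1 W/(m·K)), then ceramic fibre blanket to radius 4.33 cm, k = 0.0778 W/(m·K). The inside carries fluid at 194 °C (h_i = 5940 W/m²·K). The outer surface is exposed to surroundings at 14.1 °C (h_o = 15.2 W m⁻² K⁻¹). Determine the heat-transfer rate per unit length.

Series thermal resistances, inner to outer:
  R'_conv,in = 1/(2πr h) = 1/(2π·0.0166·5940) = 0.001614 m·K/W
  R'_titanium = ln(0.0213/0.0166)/(2πk) = 0.2493/(2π·19.1) = 0.002077 m·K/W
  R'_ceramic fibre blanket = ln(0.0433/0.0213)/(2πk) = 0.7094/(2π·0.0778) = 1.451 m·K/W
  R'_conv,out = 1/(2πr h) = 1/(2π·0.0433·15.2) = 0.2418 m·K/W
ΣR = 0.001614 + 0.002077 + 1.451 + 0.2418 = 1.696 m·K/W
Q' = ΔT/ΣR = (194 °C − 14.1 °C)/1.696 = 106 W/m

Q' = 106 W/m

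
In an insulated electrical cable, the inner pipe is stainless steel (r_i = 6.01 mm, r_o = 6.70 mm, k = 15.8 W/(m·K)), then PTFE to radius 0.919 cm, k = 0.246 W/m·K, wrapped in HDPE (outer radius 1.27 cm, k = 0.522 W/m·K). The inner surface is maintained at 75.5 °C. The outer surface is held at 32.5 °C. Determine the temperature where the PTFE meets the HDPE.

T = 46.4 °C

Treat each layer as a resistance in series:
  R'_stainless steel = ln(0.00670/0.00601)/(2πk) = 0.1087/(2π·15.8) = 0.001095 m·K/W
  R'_PTFE = ln(0.00919/0.00670)/(2πk) = 0.3160/(2π·0.246) = 0.2044 m·K/W
  R'_HDPE = ln(0.0127/0.00919)/(2πk) = 0.3235/(2π·0.522) = 0.09863 m·K/W
ΣR = 0.001095 + 0.2044 + 0.09863 = 0.3041 m·K/W
Q' = ΔT/ΣR = (75.5 °C − 32.5 °C)/0.3041 = 141.4 W/m
From the inner boundary to the PTFE/HDPE interface, ΣR_partial = 0.2055 m·K/W.
T_interface = T_in − Q'·ΣR_partial = 75.5 °C − (141.4)(0.2055) = 46.4 °C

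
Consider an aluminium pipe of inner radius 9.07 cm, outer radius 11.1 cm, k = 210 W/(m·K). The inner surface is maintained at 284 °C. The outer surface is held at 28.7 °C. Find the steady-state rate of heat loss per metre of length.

Q' = 2πk·ΔT/ln(r₂/r₁) = 2π × 210 × 255.3 / ln(0.111/0.0907) = 1.67×10^6 W/m

Q' = 1670 kW/m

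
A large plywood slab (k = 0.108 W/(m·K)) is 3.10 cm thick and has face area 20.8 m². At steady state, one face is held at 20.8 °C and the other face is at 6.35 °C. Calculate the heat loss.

Q = 1050 W

Q = kA·ΔT/L = 0.108 × 20.8 × |20.8 °C − 6.35 °C| / 0.0310 = 1050 W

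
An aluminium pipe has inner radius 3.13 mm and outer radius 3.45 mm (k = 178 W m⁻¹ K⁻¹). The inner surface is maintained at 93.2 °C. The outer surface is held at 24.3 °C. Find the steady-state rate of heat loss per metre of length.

Q' = 792 kW/m

Q' = 2πk·ΔT/ln(r₂/r₁) = 2π × 178 × 68.9 / ln(0.00345/0.00313) = 7.92×10^5 W/m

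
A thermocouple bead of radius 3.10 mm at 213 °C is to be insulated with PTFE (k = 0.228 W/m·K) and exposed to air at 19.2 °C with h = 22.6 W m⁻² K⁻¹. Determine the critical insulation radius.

For a sphere, r_cr = 2k_ins/h = 2·0.228/22.6 = 0.0202 m = 2.02 cm

r_cr = 2.02 cm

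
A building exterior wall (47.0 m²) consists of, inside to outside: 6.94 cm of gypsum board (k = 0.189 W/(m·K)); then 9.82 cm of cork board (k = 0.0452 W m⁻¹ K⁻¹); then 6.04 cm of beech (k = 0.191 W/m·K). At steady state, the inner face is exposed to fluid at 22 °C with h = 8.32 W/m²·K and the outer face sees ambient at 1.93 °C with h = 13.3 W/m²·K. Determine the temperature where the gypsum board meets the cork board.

Resistance network (inner→outer):
  R_conv,in = 1/(hA) = 1/(8.32·47.0) = 0.002557 K/W
  R_gypsum board = L/(kA) = 0.0694/(0.189·47.0) = 0.007813 K/W
  R_cork board = L/(kA) = 0.0982/(0.0452·47.0) = 0.04622 K/W
  R_beech = L/(kA) = 0.0604/(0.191·47.0) = 0.006728 K/W
  R_conv,out = 1/(hA) = 1/(13.3·47.0) = 0.001600 K/W
ΣR = 0.002557 + 0.007813 + 0.04622 + 0.006728 + 0.001600 = 0.06492 K/W
Q = ΔT/ΣR = (22 °C − 1.93 °C)/0.06492 = 309.1 W
From the inner boundary to the gypsum board/cork board interface, ΣR_partial = 0.01037 K/W.
T_interface = T_in − Q·ΣR_partial = 22 °C − (309.1)(0.01037) = 18.8 °C

T = 18.8 °C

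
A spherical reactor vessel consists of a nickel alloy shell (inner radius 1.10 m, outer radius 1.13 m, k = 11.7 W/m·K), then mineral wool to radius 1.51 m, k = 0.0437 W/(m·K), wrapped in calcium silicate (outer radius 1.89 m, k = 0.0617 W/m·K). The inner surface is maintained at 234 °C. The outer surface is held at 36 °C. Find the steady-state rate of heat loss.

Series thermal resistances, inner to outer:
  R_nickel alloy = (1/1.10 − 1/1.13)/(4πk) = 0.02414/(4π·11.7) = 1.642×10^-4 K/W
  R_mineral wool = (1/1.13 − 1/1.51)/(4πk) = 0.2227/(4π·0.0437) = 0.4055 K/W
  R_calcium silicate = (1/1.51 − 1/1.89)/(4πk) = 0.1332/(4π·0.0617) = 0.1717 K/W
ΣR = 1.642×10^-4 + 0.4055 + 0.1717 = 0.5774 K/W
Q = ΔT/ΣR = (234 °C − 36 °C)/0.5774 = 343 W

Q = 343 W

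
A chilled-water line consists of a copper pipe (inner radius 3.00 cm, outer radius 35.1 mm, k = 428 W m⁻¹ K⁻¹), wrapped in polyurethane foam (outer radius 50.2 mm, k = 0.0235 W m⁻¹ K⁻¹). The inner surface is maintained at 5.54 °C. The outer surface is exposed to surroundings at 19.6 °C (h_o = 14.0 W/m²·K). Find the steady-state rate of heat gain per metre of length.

Q' = 5.31 W/m

Resistance network (inner→outer):
  R'_copper = ln(0.0351/0.0300)/(2πk) = 0.1570/(2π·428) = 5.838×10^-5 m·K/W
  R'_polyurethane foam = ln(0.0502/0.0351)/(2πk) = 0.3578/(2π·0.0235) = 2.423 m·K/W
  R'_conv,out = 1/(2πr h) = 1/(2π·0.0502·14.0) = 0.2265 m·K/W
ΣR = 5.838×10^-5 + 2.423 + 0.2265 = 2.650 m·K/W
Q' = ΔT/ΣR = (5.54 °C − 19.6 °C)/2.650 = -5.31 W/m
(Negative Q' ⇒ heat flows inward; heat gain = 5.31 W/m.)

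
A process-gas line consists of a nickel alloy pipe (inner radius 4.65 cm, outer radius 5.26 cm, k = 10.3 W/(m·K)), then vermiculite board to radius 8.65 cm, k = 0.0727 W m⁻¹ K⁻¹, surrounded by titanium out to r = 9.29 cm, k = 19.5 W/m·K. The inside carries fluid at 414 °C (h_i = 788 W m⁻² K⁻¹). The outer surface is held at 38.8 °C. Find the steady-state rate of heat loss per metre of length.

Series thermal resistances, inner to outer:
  R'_conv,in = 1/(2πr h) = 1/(2π·0.0465·788) = 0.004344 m·K/W
  R'_nickel alloy = ln(0.0526/0.0465)/(2πk) = 0.1233/(2π·10.3) = 0.001905 m·K/W
  R'_vermiculite board = ln(0.0865/0.0526)/(2πk) = 0.4974/(2π·0.0727) = 1.089 m·K/W
  R'_titanium = ln(0.0929/0.0865)/(2πk) = 0.07138/(2π·19.5) = 5.826×10^-4 m·K/W
ΣR = 0.004344 + 0.001905 + 1.089 + 5.826×10^-4 = 1.096 m·K/W
Q' = ΔT/ΣR = (414 °C − 38.8 °C)/1.096 = 342 W/m

Q' = 342 W/m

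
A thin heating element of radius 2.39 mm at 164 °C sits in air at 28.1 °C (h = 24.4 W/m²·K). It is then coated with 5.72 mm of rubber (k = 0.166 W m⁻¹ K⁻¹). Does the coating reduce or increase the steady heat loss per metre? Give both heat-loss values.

increases: 49.8 → 68.8 W/m

Critical radius for a cylinder: r_cr = k/h = 0.00680 m = 0.680 cm.
Outer radius after coating: r₂ = 0.00239 + 0.00572 = 0.00811 m.
r₁ < r_cr < r₂: heat loss rises to a maximum at r_cr then falls. Whether the coating helps depends on whether Q(r₂) has dropped back below Q(r₁).
Bare: R = 1/(2πr₁h) = 2.729 m·K/W; Q = 135.9/2.729 = 49.8 W/m.
Coated: R = R_cond + R_conv = 1.976 m·K/W; Q = 135.9/1.976 = 68.8 W/m.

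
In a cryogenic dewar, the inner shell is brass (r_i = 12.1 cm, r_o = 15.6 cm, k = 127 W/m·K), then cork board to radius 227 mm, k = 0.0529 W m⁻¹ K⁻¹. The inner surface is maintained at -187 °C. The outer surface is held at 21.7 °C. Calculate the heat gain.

Q = 69.2 W

Series thermal resistances, inner to outer:
  R_brass = (1/0.121 − 1/0.156)/(4πk) = 1.854/(4π·127) = 0.001162 K/W
  R_cork board = (1/0.156 − 1/0.227)/(4πk) = 2.005/(4π·0.0529) = 3.016 K/W
ΣR = 0.001162 + 3.016 = 3.017 K/W
Q = ΔT/ΣR = (-187 °C − 21.7 °C)/3.017 = -69.2 W
(Negative Q ⇒ heat flows inward; heat gain = 69.2 W.)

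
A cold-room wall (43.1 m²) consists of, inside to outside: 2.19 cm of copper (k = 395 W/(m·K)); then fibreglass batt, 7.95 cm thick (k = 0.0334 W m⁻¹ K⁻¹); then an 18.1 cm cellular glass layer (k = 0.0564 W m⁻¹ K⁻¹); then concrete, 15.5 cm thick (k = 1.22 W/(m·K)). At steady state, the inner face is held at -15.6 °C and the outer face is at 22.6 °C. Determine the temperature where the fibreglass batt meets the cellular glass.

Resistance network (inner→outer):
  R_copper = L/(kA) = 0.0219/(395·43.1) = 1.286×10^-6 K/W
  R_fibreglass batt = L/(kA) = 0.0795/(0.0334·43.1) = 0.05523 K/W
  R_cellular glass = L/(kA) = 0.181/(0.0564·43.1) = 0.07446 K/W
  R_concrete = L/(kA) = 0.155/(1.22·43.1) = 0.002948 K/W
ΣR = 1.286×10^-6 + 0.05523 + 0.07446 + 0.002948 = 0.1326 K/W
Q = ΔT/ΣR = (-15.6 °C − 22.6 °C)/0.1326 = -288.1 W
From the inner boundary to the fibreglass batt/cellular glass interface, ΣR_partial = 0.05523 K/W.
T_interface = T_in − Q·ΣR_partial = -15.6 °C − (-288.1)(0.05523) = 0.31 °C

T = 0.31 °C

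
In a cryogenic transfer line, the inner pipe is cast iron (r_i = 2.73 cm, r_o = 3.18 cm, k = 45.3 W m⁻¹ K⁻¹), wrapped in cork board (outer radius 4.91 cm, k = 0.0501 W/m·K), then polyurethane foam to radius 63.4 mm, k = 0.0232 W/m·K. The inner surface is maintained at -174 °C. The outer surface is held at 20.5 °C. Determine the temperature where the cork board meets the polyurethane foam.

Resistance network (inner→outer):
  R'_cast iron = ln(0.0318/0.0273)/(2πk) = 0.1526/(2π·45.3) = 5.361×10^-4 m·K/W
  R'_cork board = ln(0.0491/0.0318)/(2πk) = 0.4344/(2π·0.0501) = 1.380 m·K/W
  R'_polyurethane foam = ln(0.0634/0.0491)/(2πk) = 0.2556/(2π·0.0232) = 1.753 m·K/W
ΣR = 5.361×10^-4 + 1.380 + 1.753 = 3.134 m·K/W
Q' = ΔT/ΣR = (-174 °C − 20.5 °C)/3.134 = -62.06 W/m
From the inner boundary to the cork board/polyurethane foam interface, ΣR_partial = 1.381 m·K/W.
T_interface = T_in − Q'·ΣR_partial = -174 °C − (-62.06)(1.381) = -88.3 °C

T = -88.3 °C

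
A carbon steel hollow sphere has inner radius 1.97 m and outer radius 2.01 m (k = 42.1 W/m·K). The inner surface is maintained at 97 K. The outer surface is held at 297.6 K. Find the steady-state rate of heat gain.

Q = 4πk·ΔT/(1/r₁ − 1/r₂) = 4π × 42.1 × 200.6 / (1/1.97 − 1/2.01) = 1.05×10^7 W

Q = 10500 kW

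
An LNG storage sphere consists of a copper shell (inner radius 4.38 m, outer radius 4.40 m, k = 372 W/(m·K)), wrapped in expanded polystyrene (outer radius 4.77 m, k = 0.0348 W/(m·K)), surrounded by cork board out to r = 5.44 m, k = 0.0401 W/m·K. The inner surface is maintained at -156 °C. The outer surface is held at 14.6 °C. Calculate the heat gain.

Resistance network (inner→outer):
  R_copper = (1/4.38 − 1/4.40)/(4πk) = 0.001038/(4π·372) = 2.220×10^-7 K/W
  R_expanded polystyrene = (1/4.40 − 1/4.77)/(4πk) = 0.01763/(4π·0.0348) = 0.04031 K/W
  R_cork board = (1/4.77 − 1/5.44)/(4πk) = 0.02582/(4π·0.0401) = 0.05124 K/W
ΣR = 2.220×10^-7 + 0.04031 + 0.05124 = 0.09155 K/W
Q = ΔT/ΣR = (-156 °C − 14.6 °C)/0.09155 = -1860 W
(Negative Q ⇒ heat flows inward; heat gain = 1860 W.)

Q = 1860 W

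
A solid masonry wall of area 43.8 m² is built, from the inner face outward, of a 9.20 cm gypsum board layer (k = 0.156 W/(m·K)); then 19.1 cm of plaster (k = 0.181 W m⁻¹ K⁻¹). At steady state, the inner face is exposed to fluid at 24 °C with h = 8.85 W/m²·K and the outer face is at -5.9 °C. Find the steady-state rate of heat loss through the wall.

Q = 745 W

Resistance network (inner→outer):
  R_conv,in = 1/(hA) = 1/(8.85·43.8) = 0.002580 K/W
  R_gypsum board = L/(kA) = 0.0920/(0.156·43.8) = 0.01346 K/W
  R_plaster = L/(kA) = 0.191/(0.181·43.8) = 0.02409 K/W
ΣR = 0.002580 + 0.01346 + 0.02409 = 0.04013 K/W
Q = ΔT/ΣR = (24 °C − -5.9 °C)/0.04013 = 745 W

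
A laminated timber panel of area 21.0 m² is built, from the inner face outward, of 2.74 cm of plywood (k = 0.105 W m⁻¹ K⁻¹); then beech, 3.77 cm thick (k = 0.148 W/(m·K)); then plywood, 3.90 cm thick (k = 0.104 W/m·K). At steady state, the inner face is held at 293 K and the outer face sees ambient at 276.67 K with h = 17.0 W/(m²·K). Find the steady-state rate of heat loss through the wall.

Q = 361 W

Resistance network (inner→outer):
  R_plywood = L/(kA) = 0.0274/(0.105·21.0) = 0.01243 K/W
  R_beech = L/(kA) = 0.0377/(0.148·21.0) = 0.01213 K/W
  R_plywood = L/(kA) = 0.0390/(0.104·21.0) = 0.01786 K/W
  R_conv,out = 1/(hA) = 1/(17.0·21.0) = 0.002801 K/W
ΣR = 0.01243 + 0.01213 + 0.01786 + 0.002801 = 0.04522 K/W
Q = ΔT/ΣR = (293 K − 276.67 K)/0.04522 = 361 W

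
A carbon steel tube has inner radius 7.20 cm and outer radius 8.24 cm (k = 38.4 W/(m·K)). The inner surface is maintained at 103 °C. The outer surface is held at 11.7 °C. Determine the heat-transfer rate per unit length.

Q' = 163 kW/m

Q' = 2πk·ΔT/ln(r₂/r₁) = 2π × 38.4 × 91.3 / ln(0.0824/0.0720) = 1.63×10^5 W/m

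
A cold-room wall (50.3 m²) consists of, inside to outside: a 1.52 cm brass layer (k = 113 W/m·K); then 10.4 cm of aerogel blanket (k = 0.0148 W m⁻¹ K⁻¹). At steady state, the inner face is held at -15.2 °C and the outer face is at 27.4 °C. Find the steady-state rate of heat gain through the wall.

Q = 305 W

Resistance network (inner→outer):
  R_brass = L/(kA) = 0.0152/(113·50.3) = 2.674×10^-6 K/W
  R_aerogel blanket = L/(kA) = 0.104/(0.0148·50.3) = 0.1397 K/W
ΣR = 2.674×10^-6 + 0.1397 = 0.1397 K/W
Q = ΔT/ΣR = (-15.2 °C − 27.4 °C)/0.1397 = -305 W
(Negative Q ⇒ heat flows inward; heat gain = 305 W.)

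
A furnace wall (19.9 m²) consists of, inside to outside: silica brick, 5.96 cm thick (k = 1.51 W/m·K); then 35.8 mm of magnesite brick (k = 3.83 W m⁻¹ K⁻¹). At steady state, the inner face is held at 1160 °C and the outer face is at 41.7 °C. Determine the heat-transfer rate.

Resistance network (inner→outer):
  R_silica brick = L/(kA) = 0.0596/(1.51·19.9) = 0.001983 K/W
  R_magnesite brick = L/(kA) = 0.0358/(3.83·19.9) = 4.697×10^-4 K/W
ΣR = 0.001983 + 4.697×10^-4 = 0.002453 K/W
Q = ΔT/ΣR = (1160 °C − 41.7 °C)/0.002453 = 4.56×10^5 W

Q = 456 kW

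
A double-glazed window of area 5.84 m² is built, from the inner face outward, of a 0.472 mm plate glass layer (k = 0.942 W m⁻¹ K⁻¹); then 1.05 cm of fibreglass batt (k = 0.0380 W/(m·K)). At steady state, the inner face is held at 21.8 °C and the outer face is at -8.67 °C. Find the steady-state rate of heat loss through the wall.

Treat each layer as a resistance in series:
  R_plate glass = L/(kA) = 4.72×10^-4/(0.942·5.84) = 8.580×10^-5 K/W
  R_fibreglass batt = L/(kA) = 0.0105/(0.0380·5.84) = 0.04731 K/W
ΣR = 8.580×10^-5 + 0.04731 = 0.04740 K/W
Q = ΔT/ΣR = (21.8 °C − -8.67 °C)/0.04740 = 643 W

Q = 643 W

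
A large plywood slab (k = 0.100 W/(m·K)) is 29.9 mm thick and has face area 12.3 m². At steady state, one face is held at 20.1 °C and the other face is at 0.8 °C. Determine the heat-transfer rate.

Q = 794 W

Q = kA·ΔT/L = 0.100 × 12.3 × |20.1 °C − 0.8 °C| / 0.0299 = 794 W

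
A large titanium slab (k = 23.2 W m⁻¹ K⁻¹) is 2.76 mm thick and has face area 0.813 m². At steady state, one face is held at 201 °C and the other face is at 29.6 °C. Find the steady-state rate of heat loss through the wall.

Q = 1.17×10^6 W

Q = kA·ΔT/L = 23.2 × 0.813 × |201 °C − 29.6 °C| / 0.00276 = 1.17×10^6 W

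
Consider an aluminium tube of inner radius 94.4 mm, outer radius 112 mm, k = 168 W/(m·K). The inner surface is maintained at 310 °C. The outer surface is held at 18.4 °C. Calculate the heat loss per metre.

Q' = 1.80×10^6 W/m

Q' = 2πk·ΔT/ln(r₂/r₁) = 2π × 168 × 291.6 / ln(0.112/0.0944) = 1.80×10^6 W/m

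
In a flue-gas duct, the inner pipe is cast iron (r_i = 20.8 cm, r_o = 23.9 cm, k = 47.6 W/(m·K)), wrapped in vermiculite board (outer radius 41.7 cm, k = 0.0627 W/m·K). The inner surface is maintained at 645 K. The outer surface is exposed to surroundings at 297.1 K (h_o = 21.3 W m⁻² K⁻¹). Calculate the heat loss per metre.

Q' = 243 W/m

Resistance network (inner→outer):
  R'_cast iron = ln(0.239/0.208)/(2πk) = 0.1389/(2π·47.6) = 4.645×10^-4 m·K/W
  R'_vermiculite board = ln(0.417/0.239)/(2πk) = 0.5566/(2π·0.0627) = 1.413 m·K/W
  R'_conv,out = 1/(2πr h) = 1/(2π·0.417·21.3) = 0.01792 m·K/W
ΣR = 4.645×10^-4 + 1.413 + 0.01792 = 1.431 m·K/W
Q' = ΔT/ΣR = (645 K − 297.1 K)/1.431 = 243 W/m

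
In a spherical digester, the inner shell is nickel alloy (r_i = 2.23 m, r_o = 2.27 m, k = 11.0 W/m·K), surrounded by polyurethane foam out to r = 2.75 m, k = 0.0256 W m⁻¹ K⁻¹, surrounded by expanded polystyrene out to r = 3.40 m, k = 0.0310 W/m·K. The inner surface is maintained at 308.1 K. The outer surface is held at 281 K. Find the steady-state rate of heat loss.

Resistance network (inner→outer):
  R_nickel alloy = (1/2.23 − 1/2.27)/(4πk) = 0.007902/(4π·11.0) = 5.716×10^-5 K/W
  R_polyurethane foam = (1/2.27 − 1/2.75)/(4πk) = 0.07689/(4π·0.0256) = 0.2390 K/W
  R_expanded polystyrene = (1/2.75 − 1/3.40)/(4πk) = 0.06952/(4π·0.0310) = 0.1785 K/W
ΣR = 5.716×10^-5 + 0.2390 + 0.1785 = 0.4176 K/W
Q = ΔT/ΣR = (308.1 K − 281 K)/0.4176 = 64.9 W

Q = 64.9 W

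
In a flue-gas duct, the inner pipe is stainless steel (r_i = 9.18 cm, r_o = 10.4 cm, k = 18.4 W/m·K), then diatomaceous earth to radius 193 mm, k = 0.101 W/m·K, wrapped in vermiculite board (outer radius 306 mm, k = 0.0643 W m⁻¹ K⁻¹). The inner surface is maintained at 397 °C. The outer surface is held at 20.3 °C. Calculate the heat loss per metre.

Q' = 178 W/m

Series thermal resistances, inner to outer:
  R'_stainless steel = ln(0.104/0.0918)/(2πk) = 0.1248/(2π·18.4) = 0.001079 m·K/W
  R'_diatomaceous earth = ln(0.193/0.104)/(2πk) = 0.6183/(2π·0.101) = 0.9743 m·K/W
  R'_vermiculite board = ln(0.306/0.193)/(2πk) = 0.4609/(2π·0.0643) = 1.141 m·K/W
ΣR = 0.001079 + 0.9743 + 1.141 = 2.116 m·K/W
Q' = ΔT/ΣR = (397 °C − 20.3 °C)/2.116 = 178 W/m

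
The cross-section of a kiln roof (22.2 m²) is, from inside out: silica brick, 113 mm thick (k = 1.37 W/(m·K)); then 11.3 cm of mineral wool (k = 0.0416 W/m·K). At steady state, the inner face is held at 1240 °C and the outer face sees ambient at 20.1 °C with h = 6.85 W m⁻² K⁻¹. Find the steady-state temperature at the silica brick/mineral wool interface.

T = 1206 °C

Resistance network (inner→outer):
  R_silica brick = L/(kA) = 0.113/(1.37·22.2) = 0.003715 K/W
  R_mineral wool = L/(kA) = 0.113/(0.0416·22.2) = 0.1224 K/W
  R_conv,out = 1/(hA) = 1/(6.85·22.2) = 0.006576 K/W
ΣR = 0.003715 + 0.1224 + 0.006576 = 0.1327 K/W
Q = ΔT/ΣR = (1240 °C − 20.1 °C)/0.1327 = 9193 W
From the inner boundary to the silica brick/mineral wool interface, ΣR_partial = 0.003715 K/W.
T_interface = T_in − Q·ΣR_partial = 1240 °C − (9193)(0.003715) = 1206 °C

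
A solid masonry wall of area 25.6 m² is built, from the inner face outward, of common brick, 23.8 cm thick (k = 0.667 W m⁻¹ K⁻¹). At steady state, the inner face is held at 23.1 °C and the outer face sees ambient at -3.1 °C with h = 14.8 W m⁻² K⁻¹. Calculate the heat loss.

Q = 1580 W

Series thermal resistances, inner to outer:
  R_common brick = L/(kA) = 0.238/(0.667·25.6) = 0.01394 K/W
  R_conv,out = 1/(hA) = 1/(14.8·25.6) = 0.002639 K/W
ΣR = 0.01394 + 0.002639 = 0.01658 K/W
Q = ΔT/ΣR = (23.1 °C − -3.1 °C)/0.01658 = 1580 W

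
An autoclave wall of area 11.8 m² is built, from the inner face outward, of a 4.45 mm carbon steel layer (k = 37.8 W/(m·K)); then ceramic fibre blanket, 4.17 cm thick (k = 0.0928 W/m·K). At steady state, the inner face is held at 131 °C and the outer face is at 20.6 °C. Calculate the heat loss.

Treat each layer as a resistance in series:
  R_carbon steel = L/(kA) = 0.00445/(37.8·11.8) = 9.977×10^-6 K/W
  R_ceramic fibre blanket = L/(kA) = 0.0417/(0.0928·11.8) = 0.03808 K/W
ΣR = 9.977×10^-6 + 0.03808 = 0.03809 K/W
Q = ΔT/ΣR = (131 °C − 20.6 °C)/0.03809 = 2900 W

Q = 2.90 kW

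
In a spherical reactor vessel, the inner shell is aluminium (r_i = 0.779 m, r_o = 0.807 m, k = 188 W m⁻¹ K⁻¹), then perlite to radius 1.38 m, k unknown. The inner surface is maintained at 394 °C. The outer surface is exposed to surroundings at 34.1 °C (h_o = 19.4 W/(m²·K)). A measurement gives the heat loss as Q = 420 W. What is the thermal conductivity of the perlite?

ΣR = ΔT/Q = |394 − 34.1|/420 = 0.8569 K/W
Known resistances:
  R_aluminium = (1/0.779 − 1/0.807)/(4πk) = 0.04454/(4π·188) = 1.885×10^-5 K/W
  R_conv,out = 1/(4πr²h) = 1/(4π·1.38²·19.4) = 0.002154 K/W
R_perlite = ΣR − ΣR_known = 0.8569 − 0.002173 = 0.8547 K/W
(1/r₁−1/r₂)/(4πk) = 0.8547 ⇒ k = 0.5145/(4π·0.8547) = 0.0479 W/m·K

k = 0.0479 W/m·K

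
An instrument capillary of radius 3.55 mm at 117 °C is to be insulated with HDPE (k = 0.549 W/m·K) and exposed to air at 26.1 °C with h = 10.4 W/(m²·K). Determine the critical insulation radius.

For a cylinder, r_cr = k_ins/h = 0.549/10.4 = 0.0528 m = 5.28 cm

r_cr = 5.28 cm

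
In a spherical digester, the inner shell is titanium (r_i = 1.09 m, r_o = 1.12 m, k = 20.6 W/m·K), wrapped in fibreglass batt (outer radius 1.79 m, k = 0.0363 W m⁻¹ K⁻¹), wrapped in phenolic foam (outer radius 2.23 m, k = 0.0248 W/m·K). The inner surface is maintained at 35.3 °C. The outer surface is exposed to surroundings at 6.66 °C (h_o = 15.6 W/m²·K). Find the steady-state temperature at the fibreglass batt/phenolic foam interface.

T = 16.0 °C

Series thermal resistances, inner to outer:
  R_titanium = (1/1.09 − 1/1.12)/(4πk) = 0.02457/(4π·20.6) = 9.493×10^-5 K/W
  R_fibreglass batt = (1/1.12 − 1/1.79)/(4πk) = 0.3342/(4π·0.0363) = 0.7326 K/W
  R_phenolic foam = (1/1.79 − 1/2.23)/(4πk) = 0.1102/(4π·0.0248) = 0.3537 K/W
  R_conv,out = 1/(4πr²h) = 1/(4π·2.23²·15.6) = 0.001026 K/W
ΣR = 9.493×10^-5 + 0.7326 + 0.3537 + 0.001026 = 1.087 K/W
Q = ΔT/ΣR = (35.3 °C − 6.66 °C)/1.087 = 26.35 W
From the inner boundary to the fibreglass batt/phenolic foam interface, ΣR_partial = 0.7327 K/W.
T_interface = T_in − Q·ΣR_partial = 35.3 °C − (26.35)(0.7327) = 16.0 °C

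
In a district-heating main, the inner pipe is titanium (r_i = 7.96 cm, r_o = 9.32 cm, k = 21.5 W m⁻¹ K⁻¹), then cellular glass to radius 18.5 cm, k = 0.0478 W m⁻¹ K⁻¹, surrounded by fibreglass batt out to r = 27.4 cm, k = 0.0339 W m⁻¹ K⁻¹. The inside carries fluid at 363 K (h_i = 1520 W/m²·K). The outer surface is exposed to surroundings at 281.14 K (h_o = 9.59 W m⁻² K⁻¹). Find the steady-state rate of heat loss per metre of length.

Treat each layer as a resistance in series:
  R'_conv,in = 1/(2πr h) = 1/(2π·0.0796·1520) = 0.001315 m·K/W
  R'_titanium = ln(0.0932/0.0796)/(2πk) = 0.1577/(2π·21.5) = 0.001168 m·K/W
  R'_cellular glass = ln(0.185/0.0932)/(2πk) = 0.6856/(2π·0.0478) = 2.283 m·K/W
  R'_fibreglass batt = ln(0.274/0.185)/(2πk) = 0.3928/(2π·0.0339) = 1.844 m·K/W
  R'_conv,out = 1/(2πr h) = 1/(2π·0.274·9.59) = 0.06057 m·K/W
ΣR = 0.001315 + 0.001168 + 2.283 + 1.844 + 0.06057 = 4.190 m·K/W
Q' = ΔT/ΣR = (363 K − 281.14 K)/4.190 = 19.5 W/m

Q' = 19.5 W/m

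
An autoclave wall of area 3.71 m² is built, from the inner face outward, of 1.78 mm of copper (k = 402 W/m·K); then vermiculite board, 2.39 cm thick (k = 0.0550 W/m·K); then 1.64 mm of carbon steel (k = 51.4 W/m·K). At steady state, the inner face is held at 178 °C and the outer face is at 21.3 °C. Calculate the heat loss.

Q = 1340 W

Series thermal resistances, inner to outer:
  R_copper = L/(kA) = 0.00178/(402·3.71) = 1.193×10^-6 K/W
  R_vermiculite board = L/(kA) = 0.0239/(0.0550·3.71) = 0.1171 K/W
  R_carbon steel = L/(kA) = 0.00164/(51.4·3.71) = 8.600×10^-6 K/W
ΣR = 1.193×10^-6 + 0.1171 + 8.600×10^-6 = 0.1171 K/W
Q = ΔT/ΣR = (178 °C − 21.3 °C)/0.1171 = 1340 W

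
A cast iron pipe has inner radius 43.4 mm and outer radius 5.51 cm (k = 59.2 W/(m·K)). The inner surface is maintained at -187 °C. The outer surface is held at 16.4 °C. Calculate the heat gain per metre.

Q' = 317 kW/m

Q' = 2πk·ΔT/ln(r₂/r₁) = 2π × 59.2 × 203.4 / ln(0.0551/0.0434) = 3.17×10^5 W/m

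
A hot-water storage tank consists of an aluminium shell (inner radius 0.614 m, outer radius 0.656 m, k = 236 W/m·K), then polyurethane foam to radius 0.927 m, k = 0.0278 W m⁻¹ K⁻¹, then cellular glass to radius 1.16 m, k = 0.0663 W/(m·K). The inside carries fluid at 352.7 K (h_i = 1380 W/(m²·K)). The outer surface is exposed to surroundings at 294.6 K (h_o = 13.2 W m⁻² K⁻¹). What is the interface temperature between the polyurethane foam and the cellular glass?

Resistance network (inner→outer):
  R_conv,in = 1/(4πr²h) = 1/(4π·0.614²·1380) = 1.530×10^-4 K/W
  R_aluminium = (1/0.614 − 1/0.656)/(4πk) = 0.1043/(4π·236) = 3.516×10^-5 K/W
  R_polyurethane foam = (1/0.656 − 1/0.927)/(4πk) = 0.4456/(4π·0.0278) = 1.276 K/W
  R_cellular glass = (1/0.927 − 1/1.16)/(4πk) = 0.2167/(4π·0.0663) = 0.2601 K/W
  R_conv,out = 1/(4πr²h) = 1/(4π·1.16²·13.2) = 0.004480 K/W
ΣR = 1.530×10^-4 + 3.516×10^-5 + 1.276 + 0.2601 + 0.004480 = 1.541 K/W
Q = ΔT/ΣR = (352.7 K − 294.6 K)/1.541 = 37.70 W
From the inner boundary to the polyurethane foam/cellular glass interface, ΣR_partial = 1.276 K/W.
T_interface = T_in − Q·ΣR_partial = 352.7 K − (37.70)(1.276) = 304.6 K

T = 304.6 K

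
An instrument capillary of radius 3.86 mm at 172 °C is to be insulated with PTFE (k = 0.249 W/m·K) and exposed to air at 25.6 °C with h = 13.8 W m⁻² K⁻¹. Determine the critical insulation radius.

For a cylinder, r_cr = k_ins/h = 0.249/13.8 = 0.0180 m = 1.80 cm

r_cr = 1.80 cm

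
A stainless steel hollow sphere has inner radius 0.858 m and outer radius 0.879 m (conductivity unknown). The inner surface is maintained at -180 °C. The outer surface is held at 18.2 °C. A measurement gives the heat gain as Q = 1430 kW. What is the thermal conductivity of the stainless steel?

k = 16.0 W/m·K

ΣR = ΔT/Q = |-180 − 18.2|/1.43×10^6 = 1.386×10^-4 K/W
(1/r₁−1/r₂)/(4πk) = 1.386×10^-4 ⇒ k = 0.02784/(4π·1.386×10^-4) = 16.0 W/m·K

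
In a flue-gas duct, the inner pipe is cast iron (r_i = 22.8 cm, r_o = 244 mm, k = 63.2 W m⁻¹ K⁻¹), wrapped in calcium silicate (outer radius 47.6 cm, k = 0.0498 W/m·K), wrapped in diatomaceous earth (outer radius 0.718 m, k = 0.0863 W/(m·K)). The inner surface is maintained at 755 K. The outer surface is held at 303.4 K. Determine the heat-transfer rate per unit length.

Resistance network (inner→outer):
  R'_cast iron = ln(0.244/0.228)/(2πk) = 0.06782/(2π·63.2) = 1.708×10^-4 m·K/W
  R'_calcium silicate = ln(0.476/0.244)/(2πk) = 0.6682/(2π·0.0498) = 2.136 m·K/W
  R'_diatomaceous earth = ln(0.718/0.476)/(2πk) = 0.4111/(2π·0.0863) = 0.7581 m·K/W
ΣR = 1.708×10^-4 + 2.136 + 0.7581 = 2.894 m·K/W
Q' = ΔT/ΣR = (755 K − 303.4 K)/2.894 = 156 W/m

Q' = 156 W/m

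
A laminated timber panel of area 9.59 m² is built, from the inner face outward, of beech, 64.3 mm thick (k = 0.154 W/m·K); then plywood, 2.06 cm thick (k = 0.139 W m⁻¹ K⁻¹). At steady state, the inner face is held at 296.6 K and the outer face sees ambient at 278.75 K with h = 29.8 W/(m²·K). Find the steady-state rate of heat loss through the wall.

Treat each layer as a resistance in series:
  R_beech = L/(kA) = 0.0643/(0.154·9.59) = 0.04354 K/W
  R_plywood = L/(kA) = 0.0206/(0.139·9.59) = 0.01545 K/W
  R_conv,out = 1/(hA) = 1/(29.8·9.59) = 0.003499 K/W
ΣR = 0.04354 + 0.01545 + 0.003499 = 0.06249 K/W
Q = ΔT/ΣR = (296.6 K − 278.75 K)/0.06249 = 286 W

Q = 286 W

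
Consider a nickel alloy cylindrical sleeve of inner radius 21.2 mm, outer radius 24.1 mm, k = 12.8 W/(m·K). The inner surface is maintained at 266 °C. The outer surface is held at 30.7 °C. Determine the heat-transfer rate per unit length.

Q' = 2πk·ΔT/ln(r₂/r₁) = 2π × 12.8 × 235.3 / ln(0.0241/0.0212) = 1.48×10^5 W/m

Q' = 148 kW/m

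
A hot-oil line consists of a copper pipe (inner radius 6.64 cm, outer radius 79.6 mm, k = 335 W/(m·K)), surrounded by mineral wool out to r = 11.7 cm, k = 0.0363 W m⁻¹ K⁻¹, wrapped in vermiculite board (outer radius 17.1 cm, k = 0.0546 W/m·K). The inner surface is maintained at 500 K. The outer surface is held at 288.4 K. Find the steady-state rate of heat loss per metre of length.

Treat each layer as a resistance in series:
  R'_copper = ln(0.0796/0.0664)/(2πk) = 0.1813/(2π·335) = 8.614×10^-5 m·K/W
  R'_mineral wool = ln(0.117/0.0796)/(2πk) = 0.3852/(2π·0.0363) = 1.689 m·K/W
  R'_vermiculite board = ln(0.171/0.117)/(2πk) = 0.3795/(2π·0.0546) = 1.106 m·K/W
ΣR = 8.614×10^-5 + 1.689 + 1.106 = 2.795 m·K/W
Q' = ΔT/ΣR = (500 K − 288.4 K)/2.795 = 75.7 W/m

Q' = 75.7 W/m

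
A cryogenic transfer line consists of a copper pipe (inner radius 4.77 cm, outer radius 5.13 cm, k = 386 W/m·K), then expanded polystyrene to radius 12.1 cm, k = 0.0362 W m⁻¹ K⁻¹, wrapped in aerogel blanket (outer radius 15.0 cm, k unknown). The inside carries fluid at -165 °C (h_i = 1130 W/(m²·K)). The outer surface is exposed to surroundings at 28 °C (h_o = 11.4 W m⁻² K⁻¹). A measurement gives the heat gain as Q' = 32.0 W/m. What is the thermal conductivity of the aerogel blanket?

ΣR = ΔT/Q' = |-165 − 28|/32.0 = 6.031 m·K/W
Known resistances:
  R'_conv,in = 1/(2πr h) = 1/(2π·0.0477·1130) = 0.002953 m·K/W
  R'_copper = ln(0.0513/0.0477)/(2πk) = 0.07276/(2π·386) = 3.000×10^-5 m·K/W
  R'_expanded polystyrene = ln(0.121/0.0513)/(2πk) = 0.8581/(2π·0.0362) = 3.773 m·K/W
  R'_conv,out = 1/(2πr h) = 1/(2π·0.150·11.4) = 0.09307 m·K/W
R_aerogel blanket = ΣR − ΣR_known = 6.031 − 3.869 = 2.162 m·K/W
ln(r₂/r₁)/(2πk) = 2.162 ⇒ k = 0.2148/(2π·2.162) = 0.0158 W/m·K

k = 0.0158 W/m·K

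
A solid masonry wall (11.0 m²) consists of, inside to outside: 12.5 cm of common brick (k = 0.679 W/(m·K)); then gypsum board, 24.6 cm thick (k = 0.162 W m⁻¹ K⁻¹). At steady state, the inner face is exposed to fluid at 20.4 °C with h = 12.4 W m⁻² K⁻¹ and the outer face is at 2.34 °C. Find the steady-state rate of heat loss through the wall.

Q = 111 W

Treat each layer as a resistance in series:
  R_conv,in = 1/(hA) = 1/(12.4·11.0) = 0.007331 K/W
  R_common brick = L/(kA) = 0.125/(0.679·11.0) = 0.01674 K/W
  R_gypsum board = L/(kA) = 0.246/(0.162·11.0) = 0.1380 K/W
ΣR = 0.007331 + 0.01674 + 0.1380 = 0.1621 K/W
Q = ΔT/ΣR = (20.4 °C − 2.34 °C)/0.1621 = 111 W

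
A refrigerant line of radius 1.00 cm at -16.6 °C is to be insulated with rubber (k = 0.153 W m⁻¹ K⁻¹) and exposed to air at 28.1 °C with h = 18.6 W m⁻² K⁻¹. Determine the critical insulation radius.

r_cr = 0.823 cm

For a cylinder, r_cr = k_ins/h = 0.153/18.6 = 0.00823 m = 0.823 cm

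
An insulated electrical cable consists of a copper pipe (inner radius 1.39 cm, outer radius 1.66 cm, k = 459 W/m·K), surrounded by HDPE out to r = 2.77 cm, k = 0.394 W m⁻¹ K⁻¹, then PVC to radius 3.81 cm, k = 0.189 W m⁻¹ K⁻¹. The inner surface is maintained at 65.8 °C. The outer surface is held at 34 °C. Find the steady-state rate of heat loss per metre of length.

Q' = 66.9 W/m

Treat each layer as a resistance in series:
  R'_copper = ln(0.0166/0.0139)/(2πk) = 0.1775/(2π·459) = 6.155×10^-5 m·K/W
  R'_HDPE = ln(0.0277/0.0166)/(2πk) = 0.5120/(2π·0.394) = 0.2068 m·K/W
  R'_PVC = ln(0.0381/0.0277)/(2πk) = 0.3188/(2π·0.189) = 0.2684 m·K/W
ΣR = 6.155×10^-5 + 0.2068 + 0.2684 = 0.4753 m·K/W
Q' = ΔT/ΣR = (65.8 °C − 34 °C)/0.4753 = 66.9 W/m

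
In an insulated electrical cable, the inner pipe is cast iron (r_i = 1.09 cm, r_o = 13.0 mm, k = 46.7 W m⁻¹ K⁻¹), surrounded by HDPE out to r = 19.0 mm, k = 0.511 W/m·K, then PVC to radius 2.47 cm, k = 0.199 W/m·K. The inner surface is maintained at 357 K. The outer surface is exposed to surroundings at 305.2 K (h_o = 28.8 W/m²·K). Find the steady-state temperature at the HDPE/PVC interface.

Series thermal resistances, inner to outer:
  R'_cast iron = ln(0.0130/0.0109)/(2πk) = 0.1762/(2π·46.7) = 6.004×10^-4 m·K/W
  R'_HDPE = ln(0.0190/0.0130)/(2πk) = 0.3795/(2π·0.511) = 0.1182 m·K/W
  R'_PVC = ln(0.0247/0.0190)/(2πk) = 0.2624/(2π·0.199) = 0.2098 m·K/W
  R'_conv,out = 1/(2πr h) = 1/(2π·0.0247·28.8) = 0.2237 m·K/W
ΣR = 6.004×10^-4 + 0.1182 + 0.2098 + 0.2237 = 0.5523 m·K/W
Q' = ΔT/ΣR = (357 K − 305.2 K)/0.5523 = 93.79 W/m
From the inner boundary to the HDPE/PVC interface, ΣR_partial = 0.1188 m·K/W.
T_interface = T_in − Q'·ΣR_partial = 357 K − (93.79)(0.1188) = 345.9 K

T = 345.9 K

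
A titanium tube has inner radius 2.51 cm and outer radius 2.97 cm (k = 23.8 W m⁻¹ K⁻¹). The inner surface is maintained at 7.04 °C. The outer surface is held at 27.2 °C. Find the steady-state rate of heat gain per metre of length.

Q' = 2πk·ΔT/ln(r₂/r₁) = 2π × 23.8 × 20.16 / ln(0.0297/0.0251) = 17900 W/m

Q' = 17900 W/m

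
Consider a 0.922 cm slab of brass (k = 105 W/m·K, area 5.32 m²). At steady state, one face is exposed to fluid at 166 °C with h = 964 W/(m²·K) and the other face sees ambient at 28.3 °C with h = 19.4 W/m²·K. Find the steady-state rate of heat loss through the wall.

Treat each layer as a resistance in series:
  R_conv,in = 1/(hA) = 1/(964·5.32) = 1.950×10^-4 K/W
  R_brass = L/(kA) = 0.00922/(105·5.32) = 1.651×10^-5 K/W
  R_conv,out = 1/(hA) = 1/(19.4·5.32) = 0.009689 K/W
ΣR = 1.950×10^-4 + 1.651×10^-5 + 0.009689 = 0.009901 K/W
Q = ΔT/ΣR = (166 °C − 28.3 °C)/0.009901 = 13900 W

Q = 13.9 kW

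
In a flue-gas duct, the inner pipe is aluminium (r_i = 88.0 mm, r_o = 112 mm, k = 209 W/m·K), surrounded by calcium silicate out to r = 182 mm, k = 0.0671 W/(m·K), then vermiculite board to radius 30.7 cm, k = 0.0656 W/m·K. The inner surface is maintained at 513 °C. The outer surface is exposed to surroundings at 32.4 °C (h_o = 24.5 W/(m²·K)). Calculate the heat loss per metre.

Resistance network (inner→outer):
  R'_aluminium = ln(0.112/0.0880)/(2πk) = 0.2412/(2π·209) = 1.836×10^-4 m·K/W
  R'_calcium silicate = ln(0.182/0.112)/(2πk) = 0.4855/(2π·0.0671) = 1.152 m·K/W
  R'_vermiculite board = ln(0.307/0.182)/(2πk) = 0.5228/(2π·0.0656) = 1.268 m·K/W
  R'_conv,out = 1/(2πr h) = 1/(2π·0.307·24.5) = 0.02116 m·K/W
ΣR = 1.836×10^-4 + 1.152 + 1.268 + 0.02116 = 2.441 m·K/W
Q' = ΔT/ΣR = (513 °C − 32.4 °C)/2.441 = 197 W/m

Q' = 197 W/m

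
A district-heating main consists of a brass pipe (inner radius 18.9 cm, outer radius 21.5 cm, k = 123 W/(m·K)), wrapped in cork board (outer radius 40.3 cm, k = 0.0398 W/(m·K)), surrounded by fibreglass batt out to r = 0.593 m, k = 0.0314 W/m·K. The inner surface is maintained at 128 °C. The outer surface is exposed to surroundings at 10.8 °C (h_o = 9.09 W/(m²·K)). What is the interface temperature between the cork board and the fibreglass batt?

T = 62.6 °C

Series thermal resistances, inner to outer:
  R'_brass = ln(0.215/0.189)/(2πk) = 0.1289/(2π·123) = 1.668×10^-4 m·K/W
  R'_cork board = ln(0.403/0.215)/(2πk) = 0.6283/(2π·0.0398) = 2.512 m·K/W
  R'_fibreglass batt = ln(0.593/0.403)/(2πk) = 0.3863/(2π·0.0314) = 1.958 m·K/W
  R'_conv,out = 1/(2πr h) = 1/(2π·0.593·9.09) = 0.02953 m·K/W
ΣR = 1.668×10^-4 + 2.512 + 1.958 + 0.02953 = 4.500 m·K/W
Q' = ΔT/ΣR = (128 °C − 10.8 °C)/4.500 = 26.04 W/m
From the inner boundary to the cork board/fibreglass batt interface, ΣR_partial = 2.512 m·K/W.
T_interface = T_in − Q'·ΣR_partial = 128 °C − (26.04)(2.512) = 62.6 °C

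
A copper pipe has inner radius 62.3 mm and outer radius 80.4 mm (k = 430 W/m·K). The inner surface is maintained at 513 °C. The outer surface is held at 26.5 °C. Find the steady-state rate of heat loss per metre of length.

Q' = 2πk·ΔT/ln(r₂/r₁) = 2π × 430 × 486.5 / ln(0.0804/0.0623) = 5.15×10^6 W/m

Q' = 5150 kW/m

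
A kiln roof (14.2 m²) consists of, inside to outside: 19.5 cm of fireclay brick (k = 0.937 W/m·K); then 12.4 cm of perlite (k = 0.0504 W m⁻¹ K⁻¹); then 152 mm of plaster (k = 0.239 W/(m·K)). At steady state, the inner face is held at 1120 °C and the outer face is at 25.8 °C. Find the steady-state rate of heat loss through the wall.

Treat each layer as a resistance in series:
  R_fireclay brick = L/(kA) = 0.195/(0.937·14.2) = 0.01466 K/W
  R_perlite = L/(kA) = 0.124/(0.0504·14.2) = 0.1733 K/W
  R_plaster = L/(kA) = 0.152/(0.239·14.2) = 0.04479 K/W
ΣR = 0.01466 + 0.1733 + 0.04479 = 0.2328 K/W
Q = ΔT/ΣR = (1120 °C − 25.8 °C)/0.2328 = 4700 W

Q = 4.70 kW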